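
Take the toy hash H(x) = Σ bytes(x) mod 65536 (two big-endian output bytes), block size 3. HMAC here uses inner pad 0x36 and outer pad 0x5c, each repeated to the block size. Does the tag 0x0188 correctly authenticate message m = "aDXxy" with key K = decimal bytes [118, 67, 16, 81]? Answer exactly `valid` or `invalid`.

Key decimal bytes [118, 67, 16, 81] = 76 43 10 51 is 4 bytes > B = 3, so hash it first: H(key) = 01 1a, then zero-pad to 3 bytes: K' = 01 1a 00.
K' ⊕ ipad = 37 2c 36; K' ⊕ opad = 5d 46 5c.
Inner hash: sum = 55+44+54+97+68+88+120+121 = 647 → 02 87.
Outer hash (recomputed tag): sum = 93+70+92+2+135 = 392 → 01 88.
Recomputed tag = 0188; claimed = 0188 → match.

valid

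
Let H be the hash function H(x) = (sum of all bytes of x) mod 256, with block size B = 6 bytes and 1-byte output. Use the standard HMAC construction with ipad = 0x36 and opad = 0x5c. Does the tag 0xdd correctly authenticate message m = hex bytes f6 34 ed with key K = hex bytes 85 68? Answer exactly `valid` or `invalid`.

invalid

Key hex bytes 85 68 is 2 bytes ≤ B = 6; zero-pad to 6 bytes: K' = 85 68 00 00 00 00.
K' ⊕ ipad = b3 5e 36 36 36 36; K' ⊕ opad = d9 34 5c 5c 5c 5c.
Inner hash: sum = 179+94+54+54+54+54+246+52+237 = 1024; mod 256 = 0 → 00.
Outer hash (recomputed tag): sum = 217+52+92+92+92+92+0 = 637; mod 256 = 125 → 7d.
Recomputed tag = 7d; claimed = dd → mismatch.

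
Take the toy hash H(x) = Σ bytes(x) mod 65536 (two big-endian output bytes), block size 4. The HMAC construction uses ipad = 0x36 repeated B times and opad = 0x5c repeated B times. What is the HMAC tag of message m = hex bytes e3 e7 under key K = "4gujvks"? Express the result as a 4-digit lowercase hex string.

020d

Key "4gujvks" = 34 67 75 6a 76 6b 73 is 7 bytes > B = 4, so hash it first: H(key) = 02 ce, then zero-pad to 4 bytes: K' = 02 ce 00 00.
K' ⊕ ipad = 34 f8 36 36.  K' ⊕ opad = 5e 92 5c 5c.
Inner input = (K'⊕ipad) ∥ m = 34 f8 36 36 ∥ e3 e7.
Inner hash: sum = 52+248+54+54+227+231 = 866 → 03 62.
Outer input = (K'⊕opad) ∥ inner = 5e 92 5c 5c ∥ 03 62.
Outer hash (tag): sum = 94+146+92+92+3+98 = 525 → 02 0d.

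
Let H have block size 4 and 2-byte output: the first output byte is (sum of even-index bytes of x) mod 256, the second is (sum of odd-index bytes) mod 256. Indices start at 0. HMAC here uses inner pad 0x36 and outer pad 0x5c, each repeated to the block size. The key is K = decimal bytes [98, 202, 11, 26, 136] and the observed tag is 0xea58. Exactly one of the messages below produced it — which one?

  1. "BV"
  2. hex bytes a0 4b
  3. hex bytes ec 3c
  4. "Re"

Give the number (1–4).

Key decimal bytes [98, 202, 11, 26, 136] = 62 ca 0b 1a 88 is 5 bytes > B = 4, so hash it first: H(key) = f5 e4, then zero-pad to 4 bytes: K' = f5 e4 00 00.
K' ⊕ ipad = c3 d2 36 36; K' ⊕ opad = a9 b8 5c 5c.
m1: inner = H(c3 d2 36 36 42 56) = 3b 5e; tag = H(a9 b8 5c 5c 3b 5e) = 4072
m2: inner = H(c3 d2 36 36 a0 4b) = 99 53; tag = H(a9 b8 5c 5c 99 53) = 9e67
m3: inner = H(c3 d2 36 36 ec 3c) = e5 44; tag = H(a9 b8 5c 5c e5 44) = ea58 ← matches
m4: inner = H(c3 d2 36 36 52 65) = 4b 6d; tag = H(a9 b8 5c 5c 4b 6d) = 5081

3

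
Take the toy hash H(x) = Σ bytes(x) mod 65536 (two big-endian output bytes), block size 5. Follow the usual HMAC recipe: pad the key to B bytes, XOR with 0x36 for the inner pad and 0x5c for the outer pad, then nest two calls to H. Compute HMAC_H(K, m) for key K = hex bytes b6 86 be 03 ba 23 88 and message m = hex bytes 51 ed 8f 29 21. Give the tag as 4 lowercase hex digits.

Key hex bytes b6 86 be 03 ba 23 88 is 7 bytes > B = 5, so hash it first: H(key) = 03 62, then zero-pad to 5 bytes: K' = 03 62 00 00 00.
K' ⊕ ipad = 35 54 36 36 36.  K' ⊕ opad = 5f 3e 5c 5c 5c.
Inner input = (K'⊕ipad) ∥ m = 35 54 36 36 36 ∥ 51 ed 8f 29 21.
Inner hash: sum = 53+84+54+54+54+81+237+143+41+33 = 834 → 03 42.
Outer input = (K'⊕opad) ∥ inner = 5f 3e 5c 5c 5c ∥ 03 42.
Outer hash (tag): sum = 95+62+92+92+92+3+66 = 502 → 01 f6.

01f6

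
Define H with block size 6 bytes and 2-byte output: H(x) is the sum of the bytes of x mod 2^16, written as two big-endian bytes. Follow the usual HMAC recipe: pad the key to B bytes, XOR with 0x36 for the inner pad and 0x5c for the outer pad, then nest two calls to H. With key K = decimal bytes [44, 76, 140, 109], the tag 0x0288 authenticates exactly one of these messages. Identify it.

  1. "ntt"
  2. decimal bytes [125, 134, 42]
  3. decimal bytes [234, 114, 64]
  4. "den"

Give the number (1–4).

4

Key decimal bytes [44, 76, 140, 109] = 2c 4c 8c 6d is 4 bytes ≤ B = 6; zero-pad to 6 bytes: K' = 2c 4c 8c 6d 00 00.
K' ⊕ ipad = 1a 7a ba 5b 36 36; K' ⊕ opad = 70 10 d0 31 5c 5c.
m1: inner = H(1a 7a ba 5b 36 36 6e 74 74) = 03 6b; tag = H(70 10 d0 31 5c 5c 03 6b) = 02a7
m2: inner = H(1a 7a ba 5b 36 36 7d 86 2a) = 03 42; tag = H(70 10 d0 31 5c 5c 03 42) = 027e
m3: inner = H(1a 7a ba 5b 36 36 ea 72 40) = 03 b1; tag = H(70 10 d0 31 5c 5c 03 b1) = 02ed
m4: inner = H(1a 7a ba 5b 36 36 64 65 6e) = 03 4c; tag = H(70 10 d0 31 5c 5c 03 4c) = 0288 ← matches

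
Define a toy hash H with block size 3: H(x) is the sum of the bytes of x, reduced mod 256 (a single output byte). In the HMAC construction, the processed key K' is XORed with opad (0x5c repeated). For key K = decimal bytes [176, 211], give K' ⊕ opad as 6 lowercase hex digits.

Key decimal bytes [176, 211] = b0 d3 is 2 bytes ≤ B = 3; zero-pad to 3 bytes: K' = b0 d3 00.
XOR each byte with 0x5c: b0⊕5c=ec, d3⊕5c=8f, 00⊕5c=5c.

ec8f5c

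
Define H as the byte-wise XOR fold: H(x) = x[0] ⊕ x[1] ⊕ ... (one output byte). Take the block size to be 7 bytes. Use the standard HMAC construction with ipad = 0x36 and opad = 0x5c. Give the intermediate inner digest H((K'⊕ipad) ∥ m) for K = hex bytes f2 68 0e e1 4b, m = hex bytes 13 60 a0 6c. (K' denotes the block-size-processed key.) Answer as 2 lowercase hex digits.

Key hex bytes f2 68 0e e1 4b is 5 bytes ≤ B = 7; zero-pad to 7 bytes: K' = f2 68 0e e1 4b 00 00.
K' ⊕ ipad = c4 5e 38 d7 7d 36 36.
Inner input = c4 5e 38 d7 7d 36 36 ∥ 13 60 a0 6c.
Inner hash: XOR c4⊕5e⊕38⊕d7⊕7d⊕36⊕36⊕13⊕60⊕a0⊕6c = b7.

b7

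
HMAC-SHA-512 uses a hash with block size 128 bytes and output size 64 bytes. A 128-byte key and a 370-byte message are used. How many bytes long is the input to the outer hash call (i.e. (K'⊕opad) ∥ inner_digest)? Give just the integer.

Key is 128 ≤ 128 bytes, zero-padded: |K'| = 128.
Outer input = (K'⊕opad) ∥ H(inner) → 128 + 64 = 192 bytes.

192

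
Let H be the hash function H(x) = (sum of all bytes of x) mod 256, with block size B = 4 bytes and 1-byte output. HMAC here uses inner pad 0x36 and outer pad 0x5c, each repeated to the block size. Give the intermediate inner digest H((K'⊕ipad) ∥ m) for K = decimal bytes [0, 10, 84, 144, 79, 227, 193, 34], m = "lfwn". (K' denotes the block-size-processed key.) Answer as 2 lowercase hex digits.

8e

Key decimal bytes [0, 10, 84, 144, 79, 227, 193, 34] = 00 0a 54 90 4f e3 c1 22 is 8 bytes > B = 4, so hash it first: H(key) = 03, then zero-pad to 4 bytes: K' = 03 00 00 00.
K' ⊕ ipad = 35 36 36 36.
Inner input = 35 36 36 36 ∥ 6c 66 77 6e.
Inner hash: sum = 53+54+54+54+108+102+119+110 = 654; mod 256 = 142 → 8e.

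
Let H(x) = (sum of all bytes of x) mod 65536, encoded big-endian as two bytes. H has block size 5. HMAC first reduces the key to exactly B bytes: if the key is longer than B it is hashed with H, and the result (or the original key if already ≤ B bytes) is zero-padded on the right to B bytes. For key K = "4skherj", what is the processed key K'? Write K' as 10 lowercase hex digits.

02bb000000

|K| = 7 > B = 5, so first hash the key.
H(K): sum = 52+115+107+104+101+114+106 = 699 → 02 bb.
Zero-pad H(K) = 02 bb to 5 bytes: K' = 02 bb 00 00 00.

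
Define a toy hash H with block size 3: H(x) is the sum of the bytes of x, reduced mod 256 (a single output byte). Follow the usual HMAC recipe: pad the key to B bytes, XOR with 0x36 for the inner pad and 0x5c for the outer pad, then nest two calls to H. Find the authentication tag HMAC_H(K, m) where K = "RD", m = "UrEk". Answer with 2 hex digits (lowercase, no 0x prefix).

Key "RD" = 52 44 is 2 bytes ≤ B = 3; zero-pad to 3 bytes: K' = 52 44 00.
K' ⊕ ipad = 64 72 36.  K' ⊕ opad = 0e 18 5c.
Inner input = (K'⊕ipad) ∥ m = 64 72 36 ∥ 55 72 45 6b.
Inner hash: sum = 100+114+54+85+114+69+107 = 643; mod 256 = 131 → 83.
Outer input = (K'⊕opad) ∥ inner = 0e 18 5c ∥ 83.
Outer hash (tag): sum = 14+24+92+131 = 261; mod 256 = 5 → 05.

05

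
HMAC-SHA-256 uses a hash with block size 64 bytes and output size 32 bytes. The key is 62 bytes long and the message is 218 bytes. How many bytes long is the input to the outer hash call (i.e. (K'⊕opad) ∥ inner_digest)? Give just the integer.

96

Key is 62 ≤ 64 bytes, zero-padded: |K'| = 64.
Outer input = (K'⊕opad) ∥ H(inner) → 64 + 32 = 96 bytes.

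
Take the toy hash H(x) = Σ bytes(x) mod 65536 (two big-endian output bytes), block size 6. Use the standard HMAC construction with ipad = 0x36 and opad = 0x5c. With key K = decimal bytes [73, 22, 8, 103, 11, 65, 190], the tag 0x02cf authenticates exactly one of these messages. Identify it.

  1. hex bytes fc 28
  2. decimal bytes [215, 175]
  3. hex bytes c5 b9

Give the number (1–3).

Key decimal bytes [73, 22, 8, 103, 11, 65, 190] = 49 16 08 67 0b 41 be is 7 bytes > B = 6, so hash it first: H(key) = 01 d8, then zero-pad to 6 bytes: K' = 01 d8 00 00 00 00.
K' ⊕ ipad = 37 ee 36 36 36 36; K' ⊕ opad = 5d 84 5c 5c 5c 5c.
m1: inner = H(37 ee 36 36 36 36 fc 28) = 03 21; tag = H(5d 84 5c 5c 5c 5c 03 21) = 0275
m2: inner = H(37 ee 36 36 36 36 d7 af) = 03 83; tag = H(5d 84 5c 5c 5c 5c 03 83) = 02d7
m3: inner = H(37 ee 36 36 36 36 c5 b9) = 03 7b; tag = H(5d 84 5c 5c 5c 5c 03 7b) = 02cf ← matches

3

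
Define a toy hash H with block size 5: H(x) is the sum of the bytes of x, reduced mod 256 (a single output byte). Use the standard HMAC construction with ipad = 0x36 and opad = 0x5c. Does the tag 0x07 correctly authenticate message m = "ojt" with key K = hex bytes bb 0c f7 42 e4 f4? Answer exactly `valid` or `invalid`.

Key hex bytes bb 0c f7 42 e4 f4 is 6 bytes > B = 5, so hash it first: H(key) = d8, then zero-pad to 5 bytes: K' = d8 00 00 00 00.
K' ⊕ ipad = ee 36 36 36 36; K' ⊕ opad = 84 5c 5c 5c 5c.
Inner hash: sum = 238+54+54+54+54+111+106+116 = 787; mod 256 = 19 → 13.
Outer hash (recomputed tag): sum = 132+92+92+92+92+19 = 519; mod 256 = 7 → 07.
Recomputed tag = 07; claimed = 07 → match.

valid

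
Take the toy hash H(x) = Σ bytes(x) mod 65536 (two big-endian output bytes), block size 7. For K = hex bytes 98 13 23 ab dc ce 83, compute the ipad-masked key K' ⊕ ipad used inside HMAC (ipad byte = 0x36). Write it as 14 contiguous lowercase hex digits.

Key hex bytes 98 13 23 ab dc ce 83 is exactly B = 7 bytes: K' = 98 13 23 ab dc ce 83.
XOR each byte with 0x36: 98⊕36=ae, 13⊕36=25, 23⊕36=15, ab⊕36=9d, dc⊕36=ea, ce⊕36=f8, 83⊕36=b5.

ae25159deaf8b5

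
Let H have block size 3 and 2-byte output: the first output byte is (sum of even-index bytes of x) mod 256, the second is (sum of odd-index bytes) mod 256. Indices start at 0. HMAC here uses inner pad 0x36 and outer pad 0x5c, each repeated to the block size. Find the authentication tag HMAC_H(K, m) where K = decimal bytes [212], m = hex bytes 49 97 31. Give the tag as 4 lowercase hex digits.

Key decimal bytes [212] = d4 is 1 byte ≤ B = 3; zero-pad to 3 bytes: K' = d4 00 00.
K' ⊕ ipad = e2 36 36.  K' ⊕ opad = 88 5c 5c.
Inner input = (K'⊕ipad) ∥ m = e2 36 36 ∥ 49 97 31.
Inner hash: even-index sum = 431 mod 256 = 175; odd-index sum = 176 mod 256 = 176 → af b0.
Outer input = (K'⊕opad) ∥ inner = 88 5c 5c ∥ af b0.
Outer hash (tag): even-index sum = 404 mod 256 = 148; odd-index sum = 267 mod 256 = 11 → 94 0b.

940b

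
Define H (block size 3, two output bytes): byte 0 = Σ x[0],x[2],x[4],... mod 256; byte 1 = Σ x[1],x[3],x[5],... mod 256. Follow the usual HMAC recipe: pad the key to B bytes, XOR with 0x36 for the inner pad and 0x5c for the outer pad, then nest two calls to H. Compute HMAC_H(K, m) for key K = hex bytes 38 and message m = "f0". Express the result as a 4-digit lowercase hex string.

Key hex bytes 38 is 1 byte ≤ B = 3; zero-pad to 3 bytes: K' = 38 00 00.
K' ⊕ ipad = 0e 36 36.  K' ⊕ opad = 64 5c 5c.
Inner input = (K'⊕ipad) ∥ m = 0e 36 36 ∥ 66 30.
Inner hash: even-index sum = 116 mod 256 = 116; odd-index sum = 156 mod 256 = 156 → 74 9c.
Outer input = (K'⊕opad) ∥ inner = 64 5c 5c ∥ 74 9c.
Outer hash (tag): even-index sum = 348 mod 256 = 92; odd-index sum = 208 mod 256 = 208 → 5c d0.

5cd0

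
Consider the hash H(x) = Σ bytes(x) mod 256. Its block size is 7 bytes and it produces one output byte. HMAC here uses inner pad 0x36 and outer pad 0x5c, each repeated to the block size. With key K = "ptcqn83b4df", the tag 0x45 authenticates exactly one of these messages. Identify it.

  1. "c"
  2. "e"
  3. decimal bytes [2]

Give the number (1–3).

2

Key "ptcqn83b4df" = 70 74 63 71 6e 38 33 62 34 64 66 is 11 bytes > B = 7, so hash it first: H(key) = f1, then zero-pad to 7 bytes: K' = f1 00 00 00 00 00 00.
K' ⊕ ipad = c7 36 36 36 36 36 36; K' ⊕ opad = ad 5c 5c 5c 5c 5c 5c.
m1: inner = H(c7 36 36 36 36 36 36 63) = 6e; tag = H(ad 5c 5c 5c 5c 5c 5c 6e) = 43
m2: inner = H(c7 36 36 36 36 36 36 65) = 70; tag = H(ad 5c 5c 5c 5c 5c 5c 70) = 45 ← matches
m3: inner = H(c7 36 36 36 36 36 36 02) = 0d; tag = H(ad 5c 5c 5c 5c 5c 5c 0d) = e2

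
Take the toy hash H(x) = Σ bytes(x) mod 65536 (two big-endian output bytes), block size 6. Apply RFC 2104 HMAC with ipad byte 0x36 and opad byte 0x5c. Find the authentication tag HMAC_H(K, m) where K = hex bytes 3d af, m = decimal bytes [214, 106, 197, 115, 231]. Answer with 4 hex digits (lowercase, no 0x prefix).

03a3

Key hex bytes 3d af is 2 bytes ≤ B = 6; zero-pad to 6 bytes: K' = 3d af 00 00 00 00.
K' ⊕ ipad = 0b 99 36 36 36 36.  K' ⊕ opad = 61 f3 5c 5c 5c 5c.
Inner input = (K'⊕ipad) ∥ m = 0b 99 36 36 36 36 ∥ d6 6a c5 73 e7.
Inner hash: sum = 11+153+54+54+54+54+214+106+197+115+231 = 1243 → 04 db.
Outer input = (K'⊕opad) ∥ inner = 61 f3 5c 5c 5c 5c ∥ 04 db.
Outer hash (tag): sum = 97+243+92+92+92+92+4+219 = 931 → 03 a3.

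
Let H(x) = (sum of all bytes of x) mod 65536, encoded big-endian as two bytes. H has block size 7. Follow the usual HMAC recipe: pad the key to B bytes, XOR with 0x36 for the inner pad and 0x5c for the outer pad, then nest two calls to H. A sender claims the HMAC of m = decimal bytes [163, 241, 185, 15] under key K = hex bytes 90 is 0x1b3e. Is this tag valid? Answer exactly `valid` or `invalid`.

invalid

Key hex bytes 90 is 1 byte ≤ B = 7; zero-pad to 7 bytes: K' = 90 00 00 00 00 00 00.
K' ⊕ ipad = a6 36 36 36 36 36 36; K' ⊕ opad = cc 5c 5c 5c 5c 5c 5c.
Inner hash: sum = 166+54+54+54+54+54+54+163+241+185+15 = 1094 → 04 46.
Outer hash (recomputed tag): sum = 204+92+92+92+92+92+92+4+70 = 830 → 03 3e.
Recomputed tag = 033e; claimed = 1b3e → mismatch.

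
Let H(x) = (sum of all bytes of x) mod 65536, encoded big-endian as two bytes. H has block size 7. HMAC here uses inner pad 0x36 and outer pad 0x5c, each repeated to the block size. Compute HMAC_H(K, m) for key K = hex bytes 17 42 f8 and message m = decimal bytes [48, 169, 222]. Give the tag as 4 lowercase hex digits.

Key hex bytes 17 42 f8 is 3 bytes ≤ B = 7; zero-pad to 7 bytes: K' = 17 42 f8 00 00 00 00.
K' ⊕ ipad = 21 74 ce 36 36 36 36.  K' ⊕ opad = 4b 1e a4 5c 5c 5c 5c.
Inner input = (K'⊕ipad) ∥ m = 21 74 ce 36 36 36 36 ∥ 30 a9 de.
Inner hash: sum = 33+116+206+54+54+54+54+48+169+222 = 1010 → 03 f2.
Outer input = (K'⊕opad) ∥ inner = 4b 1e a4 5c 5c 5c 5c ∥ 03 f2.
Outer hash (tag): sum = 75+30+164+92+92+92+92+3+242 = 882 → 03 72.

0372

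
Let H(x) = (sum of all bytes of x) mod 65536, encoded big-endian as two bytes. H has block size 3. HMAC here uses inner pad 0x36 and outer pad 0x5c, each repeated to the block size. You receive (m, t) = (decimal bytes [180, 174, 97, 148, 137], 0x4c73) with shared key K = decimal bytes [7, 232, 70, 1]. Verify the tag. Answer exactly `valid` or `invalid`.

invalid

Key decimal bytes [7, 232, 70, 1] = 07 e8 46 01 is 4 bytes > B = 3, so hash it first: H(key) = 01 36, then zero-pad to 3 bytes: K' = 01 36 00.
K' ⊕ ipad = 37 00 36; K' ⊕ opad = 5d 6a 5c.
Inner hash: sum = 55+0+54+180+174+97+148+137 = 845 → 03 4d.
Outer hash (recomputed tag): sum = 93+106+92+3+77 = 371 → 01 73.
Recomputed tag = 0173; claimed = 4c73 → mismatch.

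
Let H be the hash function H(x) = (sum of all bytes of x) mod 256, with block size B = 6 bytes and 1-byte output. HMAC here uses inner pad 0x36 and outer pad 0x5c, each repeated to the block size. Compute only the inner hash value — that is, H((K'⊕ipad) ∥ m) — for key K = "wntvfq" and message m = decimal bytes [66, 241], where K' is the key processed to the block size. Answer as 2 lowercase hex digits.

e5

Key "wntvfq" = 77 6e 74 76 66 71 is exactly B = 6 bytes: K' = 77 6e 74 76 66 71.
K' ⊕ ipad = 41 58 42 40 50 47.
Inner input = 41 58 42 40 50 47 ∥ 42 f1.
Inner hash: sum = 65+88+66+64+80+71+66+241 = 741; mod 256 = 229 → e5.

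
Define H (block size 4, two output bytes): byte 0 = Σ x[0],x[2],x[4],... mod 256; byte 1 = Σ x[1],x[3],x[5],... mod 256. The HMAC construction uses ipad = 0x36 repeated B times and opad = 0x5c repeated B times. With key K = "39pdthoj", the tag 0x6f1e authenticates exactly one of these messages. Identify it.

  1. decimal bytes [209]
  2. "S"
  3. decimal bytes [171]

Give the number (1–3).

2

Key "39pdthoj" = 33 39 70 64 74 68 6f 6a is 8 bytes > B = 4, so hash it first: H(key) = 86 6f, then zero-pad to 4 bytes: K' = 86 6f 00 00.
K' ⊕ ipad = b0 59 36 36; K' ⊕ opad = da 33 5c 5c.
m1: inner = H(b0 59 36 36 d1) = b7 8f; tag = H(da 33 5c 5c b7 8f) = ed1e
m2: inner = H(b0 59 36 36 53) = 39 8f; tag = H(da 33 5c 5c 39 8f) = 6f1e ← matches
m3: inner = H(b0 59 36 36 ab) = 91 8f; tag = H(da 33 5c 5c 91 8f) = c71e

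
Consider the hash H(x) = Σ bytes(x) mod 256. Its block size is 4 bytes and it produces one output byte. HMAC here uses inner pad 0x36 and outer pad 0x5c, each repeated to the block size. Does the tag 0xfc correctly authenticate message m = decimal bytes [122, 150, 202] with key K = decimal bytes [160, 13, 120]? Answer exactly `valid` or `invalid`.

valid

Key decimal bytes [160, 13, 120] = a0 0d 78 is 3 bytes ≤ B = 4; zero-pad to 4 bytes: K' = a0 0d 78 00.
K' ⊕ ipad = 96 3b 4e 36; K' ⊕ opad = fc 51 24 5c.
Inner hash: sum = 150+59+78+54+122+150+202 = 815; mod 256 = 47 → 2f.
Outer hash (recomputed tag): sum = 252+81+36+92+47 = 508; mod 256 = 252 → fc.
Recomputed tag = fc; claimed = fc → match.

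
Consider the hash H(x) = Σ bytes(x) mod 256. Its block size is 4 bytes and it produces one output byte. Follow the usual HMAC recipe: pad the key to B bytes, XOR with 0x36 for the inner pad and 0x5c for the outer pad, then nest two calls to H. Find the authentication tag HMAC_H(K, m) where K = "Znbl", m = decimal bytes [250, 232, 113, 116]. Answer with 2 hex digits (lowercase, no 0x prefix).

Key "Znbl" = 5a 6e 62 6c is exactly B = 4 bytes: K' = 5a 6e 62 6c.
K' ⊕ ipad = 6c 58 54 5a.  K' ⊕ opad = 06 32 3e 30.
Inner input = (K'⊕ipad) ∥ m = 6c 58 54 5a ∥ fa e8 71 74.
Inner hash: sum = 108+88+84+90+250+232+113+116 = 1081; mod 256 = 57 → 39.
Outer input = (K'⊕opad) ∥ inner = 06 32 3e 30 ∥ 39.
Outer hash (tag): sum = 6+50+62+48+57 = 223 → df.

df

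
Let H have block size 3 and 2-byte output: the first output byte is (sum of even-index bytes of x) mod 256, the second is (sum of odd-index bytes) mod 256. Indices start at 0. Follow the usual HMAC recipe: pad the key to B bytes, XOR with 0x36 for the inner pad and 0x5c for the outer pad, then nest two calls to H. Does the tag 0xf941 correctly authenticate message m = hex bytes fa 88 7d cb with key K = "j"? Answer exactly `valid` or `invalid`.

invalid

Key "j" = 6a is 1 byte ≤ B = 3; zero-pad to 3 bytes: K' = 6a 00 00.
K' ⊕ ipad = 5c 36 36; K' ⊕ opad = 36 5c 5c.
Inner hash: even-index sum = 485 mod 256 = 229; odd-index sum = 429 mod 256 = 173 → e5 ad.
Outer hash (recomputed tag): even-index sum = 319 mod 256 = 63; odd-index sum = 321 mod 256 = 65 → 3f 41.
Recomputed tag = 3f41; claimed = f941 → mismatch.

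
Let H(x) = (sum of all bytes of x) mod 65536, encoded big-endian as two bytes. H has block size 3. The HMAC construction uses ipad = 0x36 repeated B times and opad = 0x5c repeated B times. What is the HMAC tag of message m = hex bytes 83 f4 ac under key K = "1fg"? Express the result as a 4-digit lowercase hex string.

01af

Key "1fg" = 31 66 67 is exactly B = 3 bytes: K' = 31 66 67.
K' ⊕ ipad = 07 50 51.  K' ⊕ opad = 6d 3a 3b.
Inner input = (K'⊕ipad) ∥ m = 07 50 51 ∥ 83 f4 ac.
Inner hash: sum = 7+80+81+131+244+172 = 715 → 02 cb.
Outer input = (K'⊕opad) ∥ inner = 6d 3a 3b ∥ 02 cb.
Outer hash (tag): sum = 109+58+59+2+203 = 431 → 01 af.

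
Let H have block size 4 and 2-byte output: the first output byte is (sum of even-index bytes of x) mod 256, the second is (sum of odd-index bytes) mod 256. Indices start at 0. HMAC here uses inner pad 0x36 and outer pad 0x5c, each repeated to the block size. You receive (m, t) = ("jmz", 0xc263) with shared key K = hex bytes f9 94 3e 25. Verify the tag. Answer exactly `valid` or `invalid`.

Key hex bytes f9 94 3e 25 is exactly B = 4 bytes: K' = f9 94 3e 25.
K' ⊕ ipad = cf a2 08 13; K' ⊕ opad = a5 c8 62 79.
Inner hash: even-index sum = 443 mod 256 = 187; odd-index sum = 290 mod 256 = 34 → bb 22.
Outer hash (recomputed tag): even-index sum = 450 mod 256 = 194; odd-index sum = 355 mod 256 = 99 → c2 63.
Recomputed tag = c263; claimed = c263 → match.

valid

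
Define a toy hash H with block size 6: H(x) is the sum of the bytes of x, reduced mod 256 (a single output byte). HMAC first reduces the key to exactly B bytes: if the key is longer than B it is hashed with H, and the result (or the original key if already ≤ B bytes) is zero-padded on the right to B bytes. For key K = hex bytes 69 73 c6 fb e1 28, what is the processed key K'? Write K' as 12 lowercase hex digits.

Key hex bytes 69 73 c6 fb e1 28 is exactly B = 6 bytes: K' = 69 73 c6 fb e1 28.

6973c6fbe128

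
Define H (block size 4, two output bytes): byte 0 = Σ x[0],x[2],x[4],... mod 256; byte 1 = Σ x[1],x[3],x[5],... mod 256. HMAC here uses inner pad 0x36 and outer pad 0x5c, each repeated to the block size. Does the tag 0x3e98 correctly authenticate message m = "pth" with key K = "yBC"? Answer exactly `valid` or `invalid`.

invalid

Key "yBC" = 79 42 43 is 3 bytes ≤ B = 4; zero-pad to 4 bytes: K' = 79 42 43 00.
K' ⊕ ipad = 4f 74 75 36; K' ⊕ opad = 25 1e 1f 5c.
Inner hash: even-index sum = 412 mod 256 = 156; odd-index sum = 286 mod 256 = 30 → 9c 1e.
Outer hash (recomputed tag): even-index sum = 224 mod 256 = 224; odd-index sum = 152 mod 256 = 152 → e0 98.
Recomputed tag = e098; claimed = 3e98 → mismatch.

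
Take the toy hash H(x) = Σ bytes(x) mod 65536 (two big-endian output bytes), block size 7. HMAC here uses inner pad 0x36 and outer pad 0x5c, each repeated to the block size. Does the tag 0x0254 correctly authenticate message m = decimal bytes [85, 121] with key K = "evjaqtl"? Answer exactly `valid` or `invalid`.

valid

Key "evjaqtl" = 65 76 6a 61 71 74 6c is exactly B = 7 bytes: K' = 65 76 6a 61 71 74 6c.
K' ⊕ ipad = 53 40 5c 57 47 42 5a; K' ⊕ opad = 39 2a 36 3d 2d 28 30.
Inner hash: sum = 83+64+92+87+71+66+90+85+121 = 759 → 02 f7.
Outer hash (recomputed tag): sum = 57+42+54+61+45+40+48+2+247 = 596 → 02 54.
Recomputed tag = 0254; claimed = 0254 → match.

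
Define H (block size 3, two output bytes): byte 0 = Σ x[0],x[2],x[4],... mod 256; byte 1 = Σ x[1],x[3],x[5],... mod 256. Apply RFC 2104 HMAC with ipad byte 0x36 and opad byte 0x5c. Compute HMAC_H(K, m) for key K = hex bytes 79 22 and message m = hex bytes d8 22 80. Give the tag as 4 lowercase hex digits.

ed25

Key hex bytes 79 22 is 2 bytes ≤ B = 3; zero-pad to 3 bytes: K' = 79 22 00.
K' ⊕ ipad = 4f 14 36.  K' ⊕ opad = 25 7e 5c.
Inner input = (K'⊕ipad) ∥ m = 4f 14 36 ∥ d8 22 80.
Inner hash: even-index sum = 167 mod 256 = 167; odd-index sum = 364 mod 256 = 108 → a7 6c.
Outer input = (K'⊕opad) ∥ inner = 25 7e 5c ∥ a7 6c.
Outer hash (tag): even-index sum = 237 mod 256 = 237; odd-index sum = 293 mod 256 = 37 → ed 25.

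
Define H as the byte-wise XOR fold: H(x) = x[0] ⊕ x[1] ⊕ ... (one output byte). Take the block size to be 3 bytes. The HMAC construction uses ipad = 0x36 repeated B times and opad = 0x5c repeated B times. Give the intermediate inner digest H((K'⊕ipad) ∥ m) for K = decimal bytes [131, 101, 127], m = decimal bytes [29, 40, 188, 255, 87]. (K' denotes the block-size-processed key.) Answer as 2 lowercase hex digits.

8e

Key decimal bytes [131, 101, 127] = 83 65 7f is exactly B = 3 bytes: K' = 83 65 7f.
K' ⊕ ipad = b5 53 49.
Inner input = b5 53 49 ∥ 1d 28 bc ff 57.
Inner hash: XOR b5⊕53⊕49⊕1d⊕28⊕bc⊕ff⊕57 = 8e.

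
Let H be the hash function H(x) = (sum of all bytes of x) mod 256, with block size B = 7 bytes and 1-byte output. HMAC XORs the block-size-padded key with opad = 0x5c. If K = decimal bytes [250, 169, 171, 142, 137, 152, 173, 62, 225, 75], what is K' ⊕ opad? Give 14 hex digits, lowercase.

Key decimal bytes [250, 169, 171, 142, 137, 152, 173, 62, 225, 75] = fa a9 ab 8e 89 98 ad 3e e1 4b is 10 bytes > B = 7, so hash it first: H(key) = 14, then zero-pad to 7 bytes: K' = 14 00 00 00 00 00 00.
XOR each byte with 0x5c: 14⊕5c=48, 00⊕5c=5c, 00⊕5c=5c, 00⊕5c=5c, 00⊕5c=5c, 00⊕5c=5c, 00⊕5c=5c.

485c5c5c5c5c5c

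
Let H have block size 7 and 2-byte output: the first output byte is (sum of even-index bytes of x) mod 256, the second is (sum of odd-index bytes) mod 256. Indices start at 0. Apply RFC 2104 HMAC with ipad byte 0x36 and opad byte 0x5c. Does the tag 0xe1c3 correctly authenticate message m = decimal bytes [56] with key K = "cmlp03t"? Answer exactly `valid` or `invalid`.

Key "cmlp03t" = 63 6d 6c 70 30 33 74 is exactly B = 7 bytes: K' = 63 6d 6c 70 30 33 74.
K' ⊕ ipad = 55 5b 5a 46 06 05 42; K' ⊕ opad = 3f 31 30 2c 6c 6f 28.
Inner hash: even-index sum = 247 mod 256 = 247; odd-index sum = 222 mod 256 = 222 → f7 de.
Outer hash (recomputed tag): even-index sum = 481 mod 256 = 225; odd-index sum = 451 mod 256 = 195 → e1 c3.
Recomputed tag = e1c3; claimed = e1c3 → match.

valid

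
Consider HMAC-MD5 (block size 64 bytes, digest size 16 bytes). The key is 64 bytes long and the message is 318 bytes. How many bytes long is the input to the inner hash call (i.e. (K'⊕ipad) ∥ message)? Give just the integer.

382

Key is 64 ≤ 64 bytes, zero-padded: |K'| = 64.
Inner input = (K'⊕ipad) ∥ m → 64 + 318 = 382 bytes.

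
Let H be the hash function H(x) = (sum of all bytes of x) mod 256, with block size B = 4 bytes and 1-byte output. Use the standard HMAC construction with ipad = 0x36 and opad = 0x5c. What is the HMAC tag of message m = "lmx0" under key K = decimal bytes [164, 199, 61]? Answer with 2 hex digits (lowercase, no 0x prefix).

Key decimal bytes [164, 199, 61] = a4 c7 3d is 3 bytes ≤ B = 4; zero-pad to 4 bytes: K' = a4 c7 3d 00.
K' ⊕ ipad = 92 f1 0b 36.  K' ⊕ opad = f8 9b 61 5c.
Inner input = (K'⊕ipad) ∥ m = 92 f1 0b 36 ∥ 6c 6d 78 30.
Inner hash: sum = 146+241+11+54+108+109+120+48 = 837; mod 256 = 69 → 45.
Outer input = (K'⊕opad) ∥ inner = f8 9b 61 5c ∥ 45.
Outer hash (tag): sum = 248+155+97+92+69 = 661; mod 256 = 149 → 95.

95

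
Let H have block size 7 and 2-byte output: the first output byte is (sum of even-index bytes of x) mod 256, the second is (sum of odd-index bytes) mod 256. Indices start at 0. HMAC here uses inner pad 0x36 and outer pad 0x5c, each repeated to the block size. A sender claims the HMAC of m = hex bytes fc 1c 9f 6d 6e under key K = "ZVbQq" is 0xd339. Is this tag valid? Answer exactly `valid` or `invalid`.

Key "ZVbQq" = 5a 56 62 51 71 is 5 bytes ≤ B = 7; zero-pad to 7 bytes: K' = 5a 56 62 51 71 00 00.
K' ⊕ ipad = 6c 60 54 67 47 36 36; K' ⊕ opad = 06 0a 3e 0d 2d 5c 5c.
Inner hash: even-index sum = 454 mod 256 = 198; odd-index sum = 774 mod 256 = 6 → c6 06.
Outer hash (recomputed tag): even-index sum = 211 mod 256 = 211; odd-index sum = 313 mod 256 = 57 → d3 39.
Recomputed tag = d339; claimed = d339 → match.

valid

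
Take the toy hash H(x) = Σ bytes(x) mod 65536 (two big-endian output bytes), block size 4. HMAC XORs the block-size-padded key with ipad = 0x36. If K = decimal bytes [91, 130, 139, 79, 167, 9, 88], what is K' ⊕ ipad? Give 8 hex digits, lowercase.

Key decimal bytes [91, 130, 139, 79, 167, 9, 88] = 5b 82 8b 4f a7 09 58 is 7 bytes > B = 4, so hash it first: H(key) = 02 bf, then zero-pad to 4 bytes: K' = 02 bf 00 00.
XOR each byte with 0x36: 02⊕36=34, bf⊕36=89, 00⊕36=36, 00⊕36=36.

34893636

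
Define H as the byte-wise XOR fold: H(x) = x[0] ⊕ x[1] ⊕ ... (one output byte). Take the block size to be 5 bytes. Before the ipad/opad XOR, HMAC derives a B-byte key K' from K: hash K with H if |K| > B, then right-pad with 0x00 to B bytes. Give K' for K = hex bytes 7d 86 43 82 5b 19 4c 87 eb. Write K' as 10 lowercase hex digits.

|K| = 9 > B = 5, so first hash the key.
H(K): XOR 7d⊕86⊕43⊕82⊕5b⊕19⊕4c⊕87⊕eb = 58.
Zero-pad H(K) = 58 to 5 bytes: K' = 58 00 00 00 00.

5800000000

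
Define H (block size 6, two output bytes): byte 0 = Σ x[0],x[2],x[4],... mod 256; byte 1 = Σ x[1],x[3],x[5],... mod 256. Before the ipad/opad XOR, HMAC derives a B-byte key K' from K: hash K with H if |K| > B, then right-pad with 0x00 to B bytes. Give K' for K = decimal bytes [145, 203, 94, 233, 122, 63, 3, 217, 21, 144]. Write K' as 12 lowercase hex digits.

815c00000000

|K| = 10 > B = 6, so first hash the key.
H(K): even-index sum = 385 mod 256 = 129; odd-index sum = 860 mod 256 = 92 → 81 5c.
Zero-pad H(K) = 81 5c to 6 bytes: K' = 81 5c 00 00 00 00.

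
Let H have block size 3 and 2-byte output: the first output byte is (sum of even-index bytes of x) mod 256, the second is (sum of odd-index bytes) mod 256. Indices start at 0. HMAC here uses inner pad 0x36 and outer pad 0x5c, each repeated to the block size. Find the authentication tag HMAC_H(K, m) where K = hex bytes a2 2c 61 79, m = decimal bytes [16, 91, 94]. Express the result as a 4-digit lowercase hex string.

bcbf

Key hex bytes a2 2c 61 79 is 4 bytes > B = 3, so hash it first: H(key) = 03 a5, then zero-pad to 3 bytes: K' = 03 a5 00.
K' ⊕ ipad = 35 93 36.  K' ⊕ opad = 5f f9 5c.
Inner input = (K'⊕ipad) ∥ m = 35 93 36 ∥ 10 5b 5e.
Inner hash: even-index sum = 198 mod 256 = 198; odd-index sum = 257 mod 256 = 1 → c6 01.
Outer input = (K'⊕opad) ∥ inner = 5f f9 5c ∥ c6 01.
Outer hash (tag): even-index sum = 188 mod 256 = 188; odd-index sum = 447 mod 256 = 191 → bc bf.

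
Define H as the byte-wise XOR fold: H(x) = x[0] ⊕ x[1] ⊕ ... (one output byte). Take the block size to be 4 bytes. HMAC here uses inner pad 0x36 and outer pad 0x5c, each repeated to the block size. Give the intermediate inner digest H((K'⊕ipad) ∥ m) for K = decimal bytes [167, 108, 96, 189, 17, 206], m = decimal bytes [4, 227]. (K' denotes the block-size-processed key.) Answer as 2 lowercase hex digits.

2e

Key decimal bytes [167, 108, 96, 189, 17, 206] = a7 6c 60 bd 11 ce is 6 bytes > B = 4, so hash it first: H(key) = c9, then zero-pad to 4 bytes: K' = c9 00 00 00.
K' ⊕ ipad = ff 36 36 36.
Inner input = ff 36 36 36 ∥ 04 e3.
Inner hash: XOR ff⊕36⊕36⊕36⊕04⊕e3 = 2e.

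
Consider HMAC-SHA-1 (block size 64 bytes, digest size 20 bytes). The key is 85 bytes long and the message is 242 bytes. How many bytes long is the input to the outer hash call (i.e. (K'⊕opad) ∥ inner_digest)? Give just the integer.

84

Key is 85 > 64 bytes, so it is hashed to 20 bytes then zero-padded to 64: |K'| = 64.
Outer input = (K'⊕opad) ∥ H(inner) → 64 + 20 = 84 bytes.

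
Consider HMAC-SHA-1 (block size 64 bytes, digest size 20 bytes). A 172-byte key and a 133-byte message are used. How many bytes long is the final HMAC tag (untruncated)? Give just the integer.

20

The tag is one SHA-1 digest: 20 bytes.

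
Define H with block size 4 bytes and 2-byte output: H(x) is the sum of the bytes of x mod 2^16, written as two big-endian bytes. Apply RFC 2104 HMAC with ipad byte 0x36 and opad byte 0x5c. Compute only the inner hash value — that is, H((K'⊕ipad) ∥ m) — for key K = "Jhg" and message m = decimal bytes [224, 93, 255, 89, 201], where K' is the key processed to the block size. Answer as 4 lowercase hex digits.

04bf

Key "Jhg" = 4a 68 67 is 3 bytes ≤ B = 4; zero-pad to 4 bytes: K' = 4a 68 67 00.
K' ⊕ ipad = 7c 5e 51 36.
Inner input = 7c 5e 51 36 ∥ e0 5d ff 59 c9.
Inner hash: sum = 124+94+81+54+224+93+255+89+201 = 1215 → 04 bf.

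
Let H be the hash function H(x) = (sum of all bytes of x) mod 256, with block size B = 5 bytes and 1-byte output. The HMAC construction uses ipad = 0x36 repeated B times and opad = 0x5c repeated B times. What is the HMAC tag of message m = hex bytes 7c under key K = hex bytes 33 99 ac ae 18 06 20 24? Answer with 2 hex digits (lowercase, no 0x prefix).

Key hex bytes 33 99 ac ae 18 06 20 24 is 8 bytes > B = 5, so hash it first: H(key) = 88, then zero-pad to 5 bytes: K' = 88 00 00 00 00.
K' ⊕ ipad = be 36 36 36 36.  K' ⊕ opad = d4 5c 5c 5c 5c.
Inner input = (K'⊕ipad) ∥ m = be 36 36 36 36 ∥ 7c.
Inner hash: sum = 190+54+54+54+54+124 = 530; mod 256 = 18 → 12.
Outer input = (K'⊕opad) ∥ inner = d4 5c 5c 5c 5c ∥ 12.
Outer hash (tag): sum = 212+92+92+92+92+18 = 598; mod 256 = 86 → 56.

56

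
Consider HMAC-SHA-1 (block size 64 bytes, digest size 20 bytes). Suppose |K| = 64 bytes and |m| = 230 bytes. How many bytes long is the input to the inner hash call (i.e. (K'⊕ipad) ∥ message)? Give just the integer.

294

Key is 64 ≤ 64 bytes, zero-padded: |K'| = 64.
Inner input = (K'⊕ipad) ∥ m → 64 + 230 = 294 bytes.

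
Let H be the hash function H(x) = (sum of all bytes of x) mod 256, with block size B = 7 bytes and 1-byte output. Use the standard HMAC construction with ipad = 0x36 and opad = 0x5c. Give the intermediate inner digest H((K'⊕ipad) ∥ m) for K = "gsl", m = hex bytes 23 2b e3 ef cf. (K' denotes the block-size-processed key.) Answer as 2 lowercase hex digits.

Key "gsl" = 67 73 6c is 3 bytes ≤ B = 7; zero-pad to 7 bytes: K' = 67 73 6c 00 00 00 00.
K' ⊕ ipad = 51 45 5a 36 36 36 36.
Inner input = 51 45 5a 36 36 36 36 ∥ 23 2b e3 ef cf.
Inner hash: sum = 81+69+90+54+54+54+54+35+43+227+239+207 = 1207; mod 256 = 183 → b7.

b7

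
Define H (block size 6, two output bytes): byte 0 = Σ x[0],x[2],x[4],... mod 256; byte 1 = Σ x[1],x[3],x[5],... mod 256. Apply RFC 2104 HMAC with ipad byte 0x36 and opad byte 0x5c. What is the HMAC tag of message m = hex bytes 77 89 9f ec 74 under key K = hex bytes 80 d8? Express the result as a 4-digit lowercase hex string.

400b

Key hex bytes 80 d8 is 2 bytes ≤ B = 6; zero-pad to 6 bytes: K' = 80 d8 00 00 00 00.
K' ⊕ ipad = b6 ee 36 36 36 36.  K' ⊕ opad = dc 84 5c 5c 5c 5c.
Inner input = (K'⊕ipad) ∥ m = b6 ee 36 36 36 36 ∥ 77 89 9f ec 74.
Inner hash: even-index sum = 684 mod 256 = 172; odd-index sum = 719 mod 256 = 207 → ac cf.
Outer input = (K'⊕opad) ∥ inner = dc 84 5c 5c 5c 5c ∥ ac cf.
Outer hash (tag): even-index sum = 576 mod 256 = 64; odd-index sum = 523 mod 256 = 11 → 40 0b.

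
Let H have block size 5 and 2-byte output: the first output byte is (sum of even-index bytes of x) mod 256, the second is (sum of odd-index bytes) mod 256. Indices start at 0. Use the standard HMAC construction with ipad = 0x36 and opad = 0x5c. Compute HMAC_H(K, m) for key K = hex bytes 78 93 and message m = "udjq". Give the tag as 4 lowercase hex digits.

96ba

Key hex bytes 78 93 is 2 bytes ≤ B = 5; zero-pad to 5 bytes: K' = 78 93 00 00 00.
K' ⊕ ipad = 4e a5 36 36 36.  K' ⊕ opad = 24 cf 5c 5c 5c.
Inner input = (K'⊕ipad) ∥ m = 4e a5 36 36 36 ∥ 75 64 6a 71.
Inner hash: even-index sum = 399 mod 256 = 143; odd-index sum = 442 mod 256 = 186 → 8f ba.
Outer input = (K'⊕opad) ∥ inner = 24 cf 5c 5c 5c ∥ 8f ba.
Outer hash (tag): even-index sum = 406 mod 256 = 150; odd-index sum = 442 mod 256 = 186 → 96 ba.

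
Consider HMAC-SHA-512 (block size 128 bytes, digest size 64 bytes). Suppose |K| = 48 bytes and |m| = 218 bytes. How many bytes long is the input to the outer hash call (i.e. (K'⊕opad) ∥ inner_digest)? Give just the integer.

192

Key is 48 ≤ 128 bytes, zero-padded: |K'| = 128.
Outer input = (K'⊕opad) ∥ H(inner) → 128 + 64 = 192 bytes.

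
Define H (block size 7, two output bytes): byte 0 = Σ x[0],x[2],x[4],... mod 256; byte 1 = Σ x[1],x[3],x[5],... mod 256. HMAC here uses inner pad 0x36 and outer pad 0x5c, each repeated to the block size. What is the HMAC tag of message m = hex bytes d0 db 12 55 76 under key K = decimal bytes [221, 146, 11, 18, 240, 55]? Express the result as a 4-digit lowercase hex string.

Key decimal bytes [221, 146, 11, 18, 240, 55] = dd 92 0b 12 f0 37 is 6 bytes ≤ B = 7; zero-pad to 7 bytes: K' = dd 92 0b 12 f0 37 00.
K' ⊕ ipad = eb a4 3d 24 c6 01 36.  K' ⊕ opad = 81 ce 57 4e ac 6b 5c.
Inner input = (K'⊕ipad) ∥ m = eb a4 3d 24 c6 01 36 ∥ d0 db 12 55 76.
Inner hash: even-index sum = 852 mod 256 = 84; odd-index sum = 545 mod 256 = 33 → 54 21.
Outer input = (K'⊕opad) ∥ inner = 81 ce 57 4e ac 6b 5c ∥ 54 21.
Outer hash (tag): even-index sum = 513 mod 256 = 1; odd-index sum = 475 mod 256 = 219 → 01 db.

01db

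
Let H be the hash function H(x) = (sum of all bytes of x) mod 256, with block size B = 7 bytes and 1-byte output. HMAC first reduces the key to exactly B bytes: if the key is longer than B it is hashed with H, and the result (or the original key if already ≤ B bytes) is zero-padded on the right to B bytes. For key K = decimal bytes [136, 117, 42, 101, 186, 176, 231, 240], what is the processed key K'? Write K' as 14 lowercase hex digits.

cd000000000000

|K| = 8 > B = 7, so first hash the key.
H(K): sum = 136+117+42+101+186+176+231+240 = 1229; mod 256 = 205 → cd.
Zero-pad H(K) = cd to 7 bytes: K' = cd 00 00 00 00 00 00.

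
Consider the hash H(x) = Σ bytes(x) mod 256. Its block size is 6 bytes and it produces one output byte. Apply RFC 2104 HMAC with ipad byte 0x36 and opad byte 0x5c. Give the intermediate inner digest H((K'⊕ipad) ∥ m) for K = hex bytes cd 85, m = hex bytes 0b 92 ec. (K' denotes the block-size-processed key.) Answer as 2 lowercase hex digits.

Key hex bytes cd 85 is 2 bytes ≤ B = 6; zero-pad to 6 bytes: K' = cd 85 00 00 00 00.
K' ⊕ ipad = fb b3 36 36 36 36.
Inner input = fb b3 36 36 36 36 ∥ 0b 92 ec.
Inner hash: sum = 251+179+54+54+54+54+11+146+236 = 1039; mod 256 = 15 → 0f.

0f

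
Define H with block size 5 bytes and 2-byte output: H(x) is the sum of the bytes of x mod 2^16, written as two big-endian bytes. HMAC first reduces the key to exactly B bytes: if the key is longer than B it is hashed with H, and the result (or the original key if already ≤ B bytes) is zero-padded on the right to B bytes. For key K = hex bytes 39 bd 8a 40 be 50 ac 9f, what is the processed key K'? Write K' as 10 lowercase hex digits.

|K| = 8 > B = 5, so first hash the key.
H(K): sum = 57+189+138+64+190+80+172+159 = 1049 → 04 19.
Zero-pad H(K) = 04 19 to 5 bytes: K' = 04 19 00 00 00.

0419000000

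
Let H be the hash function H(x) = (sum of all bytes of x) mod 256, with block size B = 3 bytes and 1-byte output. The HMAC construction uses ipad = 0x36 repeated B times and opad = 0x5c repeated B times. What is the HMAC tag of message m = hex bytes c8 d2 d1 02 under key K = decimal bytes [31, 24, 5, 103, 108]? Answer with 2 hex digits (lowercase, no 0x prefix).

Key decimal bytes [31, 24, 5, 103, 108] = 1f 18 05 67 6c is 5 bytes > B = 3, so hash it first: H(key) = 0f, then zero-pad to 3 bytes: K' = 0f 00 00.
K' ⊕ ipad = 39 36 36.  K' ⊕ opad = 53 5c 5c.
Inner input = (K'⊕ipad) ∥ m = 39 36 36 ∥ c8 d2 d1 02.
Inner hash: sum = 57+54+54+200+210+209+2 = 786; mod 256 = 18 → 12.
Outer input = (K'⊕opad) ∥ inner = 53 5c 5c ∥ 12.
Outer hash (tag): sum = 83+92+92+18 = 285; mod 256 = 29 → 1d.

1d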